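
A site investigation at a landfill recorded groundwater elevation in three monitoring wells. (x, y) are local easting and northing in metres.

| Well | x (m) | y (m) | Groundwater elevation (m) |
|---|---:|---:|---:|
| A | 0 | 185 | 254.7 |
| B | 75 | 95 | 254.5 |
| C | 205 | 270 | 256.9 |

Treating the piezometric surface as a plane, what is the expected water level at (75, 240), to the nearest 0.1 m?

Taking A as reference: B−A = (75, -90, -0.2); C−A = (205, 85, +2.2).
Solve a·Δx + b·Δy = Δh: det = 75·85 − 205·(-90) = 24825.
∂h/∂x = [(-0.2)·85 − (+2.2)·(-90)] / 24825 = +0.007291
∂h/∂y = [75·(+2.2) − 205·(-0.2)] / 24825 = +0.008298
h(75, 240) = 254.7 + (+0.007291)·(75) + (+0.008298)·(55) = 254.7 +0.547 +0.456 = 255.703 m.

255.7 m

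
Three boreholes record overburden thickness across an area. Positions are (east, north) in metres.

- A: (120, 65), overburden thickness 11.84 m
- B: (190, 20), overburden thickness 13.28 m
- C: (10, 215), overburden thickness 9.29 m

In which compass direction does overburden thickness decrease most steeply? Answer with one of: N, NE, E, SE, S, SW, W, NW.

W

Taking A as reference: B−A = (70, -45, +1.44); C−A = (-110, 150, -2.55).
Solve a·Δx + b·Δy = Δd: det = 70·150 − (-110)·(-45) = 5550.
∂d/∂x = [(+1.44)·150 − (-2.55)·(-45)] / 5550 = +0.01824
∂d/∂y = [70·(-2.55) − (-110)·(+1.44)] / 5550 = -0.003622
Steepest decrease is along −∇f = (-0.01824 E, +0.003622 N) → west.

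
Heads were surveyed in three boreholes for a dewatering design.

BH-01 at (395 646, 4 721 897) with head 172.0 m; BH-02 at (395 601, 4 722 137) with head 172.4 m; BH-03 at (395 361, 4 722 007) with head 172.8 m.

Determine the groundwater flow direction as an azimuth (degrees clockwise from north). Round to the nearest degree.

118°

With h = a·x + b·y + c and BH-01 as origin, the differences give:
  (-45)·a + 240·b = +0.4
  (-285)·a + 110·b = +0.8
Eliminate b (×110 and ×240, subtract): 63450·a = -148.00 → a = ∂h/∂x = -0.002333
Back-substitute: b = ∂h/∂y = +0.001229.
Flow direction (−∇h) has components (+0.002333 E, -0.001229 N).
Azimuth = atan2(E, N) = atan2(+0.002333, -0.001229) = 117.8° ≈ 118°.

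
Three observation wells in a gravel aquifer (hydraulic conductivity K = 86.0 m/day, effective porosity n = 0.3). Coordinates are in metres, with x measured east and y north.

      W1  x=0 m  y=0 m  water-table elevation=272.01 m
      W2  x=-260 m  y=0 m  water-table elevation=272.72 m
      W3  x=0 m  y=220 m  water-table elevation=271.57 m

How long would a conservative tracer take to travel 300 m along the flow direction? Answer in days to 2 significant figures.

310 days

∂h/∂x = (272.72 − 272.01) / (-260 − 0) = -0.002731
∂h/∂y = (271.57 − 272.01) / (220 − 0) = -0.002000
|∇h| = √(-0.002731² + -0.002000²) = 0.003385
Seepage velocity v = K·i/n = 86.0 × 0.003385 / 0.3 = 0.9704 m/day.
t = 300 / 0.9704 = 309.2 days.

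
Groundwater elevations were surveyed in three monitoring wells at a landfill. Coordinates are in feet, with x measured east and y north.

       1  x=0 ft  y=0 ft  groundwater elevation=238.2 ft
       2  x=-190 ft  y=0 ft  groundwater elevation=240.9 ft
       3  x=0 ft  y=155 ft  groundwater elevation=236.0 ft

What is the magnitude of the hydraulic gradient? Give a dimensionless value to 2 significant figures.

∂h/∂x = (240.9 − 238.2) / (-190 − 0) = -0.01421
∂h/∂y = (236.0 − 238.2) / (155 − 0) = -0.01419
|∇h| = √(-0.01421² + -0.01419²) = 0.02008

0.020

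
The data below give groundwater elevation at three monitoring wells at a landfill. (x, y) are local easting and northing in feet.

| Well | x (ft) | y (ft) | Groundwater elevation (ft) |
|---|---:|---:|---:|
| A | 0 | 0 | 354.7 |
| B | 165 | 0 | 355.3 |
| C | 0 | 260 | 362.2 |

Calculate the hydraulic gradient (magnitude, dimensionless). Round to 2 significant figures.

∂h/∂x = (355.3 − 354.7) / (165 − 0) = +0.003636
∂h/∂y = (362.2 − 354.7) / (260 − 0) = +0.02885
|∇h| = √(0.003636² + 0.02885²) = 0.02908

0.029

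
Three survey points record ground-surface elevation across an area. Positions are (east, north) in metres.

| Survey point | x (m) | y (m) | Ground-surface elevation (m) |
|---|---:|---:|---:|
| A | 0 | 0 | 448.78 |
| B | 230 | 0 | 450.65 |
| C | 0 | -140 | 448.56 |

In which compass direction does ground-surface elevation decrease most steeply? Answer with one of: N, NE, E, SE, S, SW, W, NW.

W

∂z/∂x = (450.65 − 448.78) / (230 − 0) = +0.008130
∂z/∂y = (448.56 − 448.78) / (-140 − 0) = +0.001571
Steepest decrease is along −∇f = (-0.008130 E, -0.001571 N) → west.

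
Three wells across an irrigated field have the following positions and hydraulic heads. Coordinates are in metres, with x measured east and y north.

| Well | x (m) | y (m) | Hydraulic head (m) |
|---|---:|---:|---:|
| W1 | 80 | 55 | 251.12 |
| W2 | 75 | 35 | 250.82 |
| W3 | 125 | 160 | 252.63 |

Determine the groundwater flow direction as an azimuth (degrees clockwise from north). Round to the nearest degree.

Differences from W1: to W2 (Δx, Δy, Δh) = (-5, -20, -0.30); to W3 = (45, 105, +1.51).
Determinant of the coordinate differences = (-5)·105 − 45·(-20) = 375.
∂h/∂x = [(-0.30)·105 − (+1.51)·(-20)] / 375 = -0.003467
∂h/∂y = [(-5)·(+1.51) − 45·(-0.30)] / 375 = +0.01587
Flow direction (−∇h) has components (+0.003467 E, -0.01587 N).
Azimuth = atan2(E, N) = atan2(+0.003467, -0.01587) = 167.7° ≈ 168°.

168°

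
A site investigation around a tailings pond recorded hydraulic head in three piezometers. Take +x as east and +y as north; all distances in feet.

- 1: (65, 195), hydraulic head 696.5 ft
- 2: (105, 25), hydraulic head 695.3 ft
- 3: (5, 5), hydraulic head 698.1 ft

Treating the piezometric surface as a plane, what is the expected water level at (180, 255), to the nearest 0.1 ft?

693.3 ft

Differences from 1: to 2 (Δx, Δy, Δh) = (40, -170, -1.2); to 3 = (-60, -190, +1.6).
Determinant of the coordinate differences = 40·(-190) − (-60)·(-170) = -17800.
∂h/∂x = [(-1.2)·(-190) − (+1.6)·(-170)] / -17800 = -0.02809
∂h/∂y = [40·(+1.6) − (-60)·(-1.2)] / -17800 = +0.0004494
h(180, 255) = 696.5 + (-0.02809)·(115) + (+0.0004494)·(60) = 696.5 -3.230 +0.027 = 693.297 ft.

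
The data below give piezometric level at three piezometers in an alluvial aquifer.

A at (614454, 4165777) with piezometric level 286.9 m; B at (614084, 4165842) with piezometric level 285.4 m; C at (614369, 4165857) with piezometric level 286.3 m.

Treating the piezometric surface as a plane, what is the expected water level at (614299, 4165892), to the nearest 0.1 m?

285.9 m

With h = a·x + b·y + c and A as origin, the differences give:
  (-370)·a + 65·b = -1.5
  (-85)·a + 80·b = -0.6
Eliminate b (×80 and ×65, subtract): -24075·a = -81.00 → a = ∂h/∂x = +0.003364
Back-substitute: b = ∂h/∂y = -0.003925.
h(614299, 4165892) = 286.9 + (+0.003364)·(-155) + (-0.003925)·(115) = 286.9 -0.521 -0.451 = 285.927 m.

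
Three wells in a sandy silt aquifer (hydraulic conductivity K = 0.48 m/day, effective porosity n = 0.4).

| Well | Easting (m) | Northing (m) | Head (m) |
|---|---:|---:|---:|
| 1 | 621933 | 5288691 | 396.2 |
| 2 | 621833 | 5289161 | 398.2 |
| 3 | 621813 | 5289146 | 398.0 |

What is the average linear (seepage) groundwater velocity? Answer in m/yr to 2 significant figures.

3.5 m/yr

Taking 1 as reference: 2−1 = (-100, 470, +2.0); 3−1 = (-120, 455, +1.8).
Solve a·Δx + b·Δy = Δh: det = (-100)·455 − (-120)·470 = 10900.
∂h/∂x = [(+2.0)·455 − (+1.8)·470] / 10900 = +0.005872
∂h/∂y = [(-100)·(+1.8) − (-120)·(+2.0)] / 10900 = +0.005505
|∇h| = √(0.005872² + 0.005505²) = 0.008049
Seepage velocity v = K·i/n = 0.48 × 0.008049 / 0.4 = 0.009659 m/day = 3.528 m/yr.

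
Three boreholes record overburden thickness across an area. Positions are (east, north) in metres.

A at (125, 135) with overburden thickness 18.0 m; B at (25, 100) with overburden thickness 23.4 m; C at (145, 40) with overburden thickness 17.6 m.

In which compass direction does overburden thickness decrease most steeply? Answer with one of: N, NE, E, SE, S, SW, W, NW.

E

With d = a·x + b·y + c and A as origin, the differences give:
  (-100)·a + (-35)·b = +5.4
  20·a + (-95)·b = -0.4
Eliminate b (×(-95) and ×(-35), subtract): 10200·a = -527.00 → a = ∂d/∂x = -0.05167
Back-substitute: b = ∂d/∂y = -0.006667.
Steepest decrease is along −∇f = (+0.05167 E, +0.006667 N) → east.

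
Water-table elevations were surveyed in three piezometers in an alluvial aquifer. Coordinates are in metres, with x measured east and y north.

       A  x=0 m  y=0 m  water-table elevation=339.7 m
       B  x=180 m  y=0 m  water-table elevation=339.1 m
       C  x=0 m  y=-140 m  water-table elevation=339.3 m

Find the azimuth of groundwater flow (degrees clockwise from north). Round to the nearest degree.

∂h/∂x = (339.1 − 339.7) / (180 − 0) = -0.003333
∂h/∂y = (339.3 − 339.7) / (-140 − 0) = +0.002857
Flow direction (−∇h) has components (+0.003333 E, -0.002857 N).
Azimuth = atan2(E, N) = atan2(+0.003333, -0.002857) = 130.6° ≈ 131°.

131°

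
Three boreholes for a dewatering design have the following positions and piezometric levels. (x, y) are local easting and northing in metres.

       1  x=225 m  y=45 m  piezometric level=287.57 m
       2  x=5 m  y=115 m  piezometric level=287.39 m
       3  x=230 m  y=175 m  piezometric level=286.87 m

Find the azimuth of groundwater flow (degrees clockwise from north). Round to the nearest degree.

009°

Three-point gradient (reference 1): Δ to 2 = (-220, 70, -0.18), Δ to 3 = (5, 130, -0.70).
∂h/∂x = -0.0008843, ∂h/∂y = -0.005351 (det = -28950).
Flow direction (−∇h) has components (+0.0008843 E, +0.005351 N).
Azimuth = atan2(E, N) = atan2(+0.0008843, +0.005351) = 9.4° ≈ 009°.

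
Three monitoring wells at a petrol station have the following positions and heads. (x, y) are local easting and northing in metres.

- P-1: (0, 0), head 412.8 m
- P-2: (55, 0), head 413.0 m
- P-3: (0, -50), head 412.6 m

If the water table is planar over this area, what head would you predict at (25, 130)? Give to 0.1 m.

∂h/∂x = (413.0 − 412.8) / (55 − 0) = +0.003636
∂h/∂y = (412.6 − 412.8) / (-50 − 0) = +0.004000
h(25, 130) = 412.8 + (+0.003636)·(25) + (+0.004000)·(130) = 412.8 +0.091 +0.520 = 413.411 m.

413.4 m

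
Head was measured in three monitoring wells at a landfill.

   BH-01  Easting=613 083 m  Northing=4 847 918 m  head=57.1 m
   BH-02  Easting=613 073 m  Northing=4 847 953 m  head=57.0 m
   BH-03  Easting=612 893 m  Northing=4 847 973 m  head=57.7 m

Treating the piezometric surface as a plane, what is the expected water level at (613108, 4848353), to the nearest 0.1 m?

55.2 m

Differences from BH-01: to BH-02 (Δx, Δy, Δh) = (-10, 35, -0.1); to BH-03 = (-190, 55, +0.6).
Determinant of the coordinate differences = (-10)·55 − (-190)·35 = 6100.
∂h/∂x = [(-0.1)·55 − (+0.6)·35] / 6100 = -0.004344
∂h/∂y = [(-10)·(+0.6) − (-190)·(-0.1)] / 6100 = -0.004098
h(613108, 4848353) = 57.1 + (-0.004344)·(25) + (-0.004098)·(435) = 57.1 -0.109 -1.783 = 55.209 m.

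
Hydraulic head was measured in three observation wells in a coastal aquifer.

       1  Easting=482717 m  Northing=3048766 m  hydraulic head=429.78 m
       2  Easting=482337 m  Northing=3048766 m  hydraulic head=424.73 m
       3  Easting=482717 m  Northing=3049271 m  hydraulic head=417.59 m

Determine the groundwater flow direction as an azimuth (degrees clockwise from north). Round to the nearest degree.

331°

∂h/∂x = (424.73 − 429.78) / (482337 − 482717) = +0.01329
∂h/∂y = (417.59 − 429.78) / (3049271 − 3048766) = -0.02414
Flow direction (−∇h) has components (-0.01329 E, +0.02414 N).
Azimuth = atan2(E, N) = atan2(-0.01329, +0.02414) = 331.2° ≈ 331°.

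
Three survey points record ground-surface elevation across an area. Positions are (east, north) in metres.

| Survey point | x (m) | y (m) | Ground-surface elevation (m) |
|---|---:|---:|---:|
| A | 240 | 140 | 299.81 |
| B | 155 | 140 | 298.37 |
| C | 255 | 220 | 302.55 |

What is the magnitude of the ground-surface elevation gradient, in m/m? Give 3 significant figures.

0.0354 m/m

Differences from A: to B (Δx, Δy, Δh) = (-85, 0, -1.44); to C = (15, 80, +2.74).
Solve a·Δx + b·Δy = Δz: det = (-85)·80 − 15·0 = -6800.
∂z/∂x = [(-1.44)·80 − (+2.74)·0] / -6800 = +0.01694
∂z/∂y = [(-85)·(+2.74) − 15·(-1.44)] / -6800 = +0.03107
|∇f| = √(0.01694² + 0.03107²) = 0.03539 m/m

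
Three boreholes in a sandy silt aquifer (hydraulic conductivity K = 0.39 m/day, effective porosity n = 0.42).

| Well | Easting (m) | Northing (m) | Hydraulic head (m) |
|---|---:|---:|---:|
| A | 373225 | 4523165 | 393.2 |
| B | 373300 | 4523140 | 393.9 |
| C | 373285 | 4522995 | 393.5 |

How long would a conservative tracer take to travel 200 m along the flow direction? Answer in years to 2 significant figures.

Three-point gradient (reference A): Δ to B = (75, -25, +0.7), Δ to C = (60, -170, +0.3).
∂h/∂x = +0.009911, ∂h/∂y = +0.001733 (det = -11250).
|∇h| = √(0.009911² + 0.001733²) = 0.01006
Seepage velocity v = K·i/n = 0.39 × 0.01006 / 0.42 = 0.009341 m/day.
t = 200 / 0.009341 = 2.141e+04 days = 58.6 years.

59 years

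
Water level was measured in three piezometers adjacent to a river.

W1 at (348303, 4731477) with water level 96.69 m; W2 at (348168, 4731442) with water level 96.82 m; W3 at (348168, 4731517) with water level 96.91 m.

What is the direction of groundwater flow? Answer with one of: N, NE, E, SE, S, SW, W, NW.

SE

Three-point gradient (reference W1): Δ to W2 = (-135, -35, +0.13), Δ to W3 = (-135, 40, +0.22).
∂h/∂x = -0.001274, ∂h/∂y = +0.001200 (det = -10125).
Flow = −∇h = (+0.001274 east, -0.001200 north), which points southeast.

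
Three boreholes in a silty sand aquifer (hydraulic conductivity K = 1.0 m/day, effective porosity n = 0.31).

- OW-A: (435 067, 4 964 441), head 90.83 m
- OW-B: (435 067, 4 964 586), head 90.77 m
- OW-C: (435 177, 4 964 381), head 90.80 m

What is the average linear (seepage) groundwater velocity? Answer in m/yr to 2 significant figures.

With h = a·x + b·y + c and OW-A as origin, the differences give:
  0·a + 145·b = -0.06
  110·a + (-60)·b = -0.03
Eliminate b (×(-60) and ×145, subtract): -15950·a = 7.950 → a = ∂h/∂x = -0.0004984
Back-substitute: b = ∂h/∂y = -0.0004138.
|∇h| = √(-0.0004984² + -0.0004138²) = 0.0006478
Seepage velocity v = K·i/n = 1.0 × 0.0006478 / 0.31 = 0.00209 m/day = 0.7634 m/yr.

0.76 m/yr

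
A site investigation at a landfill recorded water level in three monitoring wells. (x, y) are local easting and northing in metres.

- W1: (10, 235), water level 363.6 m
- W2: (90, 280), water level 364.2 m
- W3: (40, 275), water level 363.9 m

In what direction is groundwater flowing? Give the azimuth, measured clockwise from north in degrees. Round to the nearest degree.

240°

Three-point gradient (reference W1): Δ to W2 = (80, 45, +0.6), Δ to W3 = (30, 40, +0.3).
∂h/∂x = +0.005676, ∂h/∂y = +0.003243 (det = 1850).
Flow direction (−∇h) has components (-0.005676 E, -0.003243 N).
Azimuth = atan2(E, N) = atan2(-0.005676, -0.003243) = 240.3° ≈ 240°.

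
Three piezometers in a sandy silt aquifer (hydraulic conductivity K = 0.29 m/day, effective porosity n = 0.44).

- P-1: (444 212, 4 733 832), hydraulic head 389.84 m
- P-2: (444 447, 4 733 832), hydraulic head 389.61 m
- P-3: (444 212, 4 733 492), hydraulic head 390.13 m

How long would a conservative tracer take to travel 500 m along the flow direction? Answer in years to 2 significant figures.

1600 years

∂h/∂x = (389.61 − 389.84) / (444447 − 444212) = -0.0009787
∂h/∂y = (390.13 − 389.84) / (4733492 − 4733832) = -0.0008529
|∇h| = √(-0.0009787² + -0.0008529²) = 0.001298
Seepage velocity v = K·i/n = 0.29 × 0.001298 / 0.44 = 0.0008555 m/day.
t = 500 / 0.0008555 = 5.845e+05 days = 1.6e+03 years.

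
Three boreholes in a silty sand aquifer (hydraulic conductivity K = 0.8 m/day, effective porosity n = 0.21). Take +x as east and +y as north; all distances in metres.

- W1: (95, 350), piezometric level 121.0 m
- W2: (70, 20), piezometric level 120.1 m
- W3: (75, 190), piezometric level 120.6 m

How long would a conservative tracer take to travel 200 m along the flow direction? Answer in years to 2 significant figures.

Taking W1 as reference: W2−W1 = (-25, -330, -0.9); W3−W1 = (-20, -160, -0.4).
Determinant of the coordinate differences = (-25)·(-160) − (-20)·(-330) = -2600.
∂h/∂x = [(-0.9)·(-160) − (-0.4)·(-330)] / -2600 = -0.004615
∂h/∂y = [(-25)·(-0.4) − (-20)·(-0.9)] / -2600 = +0.003077
|∇h| = √(-0.004615² + 0.003077²) = 0.005547
Seepage velocity v = K·i/n = 0.8 × 0.005547 / 0.21 = 0.02113 m/day.
t = 200 / 0.02113 = 9465 days = 25.9 years.

26 years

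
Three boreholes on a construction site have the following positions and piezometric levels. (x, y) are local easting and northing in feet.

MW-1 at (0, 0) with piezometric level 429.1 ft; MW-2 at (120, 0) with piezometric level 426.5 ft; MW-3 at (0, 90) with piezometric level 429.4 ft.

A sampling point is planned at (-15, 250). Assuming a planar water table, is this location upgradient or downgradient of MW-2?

∂h/∂x = (426.5 − 429.1) / (120 − 0) = -0.02167
∂h/∂y = (429.4 − 429.1) / (90 − 0) = +0.003333
Head at (-15, 250) = 429.1 + (-0.02167)·(-15) + (+0.003333)·(250) = 430.26 ft.
That is higher than the 426.5 ft at MW-2, so the point is upgradient.

upgradient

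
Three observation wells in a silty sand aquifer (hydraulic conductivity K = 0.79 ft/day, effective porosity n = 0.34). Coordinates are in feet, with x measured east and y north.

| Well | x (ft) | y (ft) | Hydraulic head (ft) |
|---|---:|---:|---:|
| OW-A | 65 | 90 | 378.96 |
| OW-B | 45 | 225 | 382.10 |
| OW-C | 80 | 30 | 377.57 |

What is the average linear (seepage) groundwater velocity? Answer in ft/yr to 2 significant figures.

Differences from OW-A: to OW-B (Δx, Δy, Δh) = (-20, 135, +3.14); to OW-C = (15, -60, -1.39).
Determinant of the coordinate differences = (-20)·(-60) − 15·135 = -825.
∂h/∂x = [(+3.14)·(-60) − (-1.39)·135] / -825 = +0.0009091
∂h/∂y = [(-20)·(-1.39) − 15·(+3.14)] / -825 = +0.02339
|∇h| = √(0.0009091² + 0.02339²) = 0.02341
Seepage velocity v = K·i/n = 0.79 × 0.02341 / 0.34 = 0.05439 ft/day = 19.87 ft/yr.

20 ft/yr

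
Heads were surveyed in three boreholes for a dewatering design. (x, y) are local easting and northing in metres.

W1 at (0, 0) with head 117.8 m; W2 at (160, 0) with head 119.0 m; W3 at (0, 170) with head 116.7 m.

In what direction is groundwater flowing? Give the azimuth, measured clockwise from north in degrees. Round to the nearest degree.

∂h/∂x = (119.0 − 117.8) / (160 − 0) = +0.007500
∂h/∂y = (116.7 − 117.8) / (170 − 0) = -0.006471
Flow direction (−∇h) has components (-0.007500 E, +0.006471 N).
Azimuth = atan2(E, N) = atan2(-0.007500, +0.006471) = 310.8° ≈ 311°.

311°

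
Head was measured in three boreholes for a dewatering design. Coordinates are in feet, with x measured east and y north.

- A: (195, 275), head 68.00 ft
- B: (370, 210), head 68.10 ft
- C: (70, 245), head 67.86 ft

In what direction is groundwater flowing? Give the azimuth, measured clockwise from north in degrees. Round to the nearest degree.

Taking A as reference: B−A = (175, -65, +0.10); C−A = (-125, -30, -0.14).
Solve a·Δx + b·Δy = Δh: det = 175·(-30) − (-125)·(-65) = -13375.
∂h/∂x = [(+0.10)·(-30) − (-0.14)·(-65)] / -13375 = +0.0009047
∂h/∂y = [175·(-0.14) − (-125)·(+0.10)] / -13375 = +0.0008972
Flow direction (−∇h) has components (-0.0009047 E, -0.0008972 N).
Azimuth = atan2(E, N) = atan2(-0.0009047, -0.0008972) = 225.2° ≈ 225°.

225°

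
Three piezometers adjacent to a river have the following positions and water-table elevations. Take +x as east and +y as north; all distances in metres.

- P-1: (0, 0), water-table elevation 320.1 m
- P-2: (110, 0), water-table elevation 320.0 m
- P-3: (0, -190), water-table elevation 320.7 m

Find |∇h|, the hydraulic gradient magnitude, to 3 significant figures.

∂h/∂x = (320.0 − 320.1) / (110 − 0) = -0.0009091
∂h/∂y = (320.7 − 320.1) / (-190 − 0) = -0.003158
|∇h| = √(-0.0009091² + -0.003158²) = 0.003286

0.00329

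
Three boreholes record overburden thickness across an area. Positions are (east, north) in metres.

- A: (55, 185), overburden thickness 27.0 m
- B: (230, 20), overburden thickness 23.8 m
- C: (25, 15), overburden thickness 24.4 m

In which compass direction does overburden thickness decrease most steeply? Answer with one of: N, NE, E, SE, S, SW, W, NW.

Differences from A: to B (Δx, Δy, Δh) = (175, -165, -3.2); to C = (-30, -170, -2.6).
Determinant of the coordinate differences = 175·(-170) − (-30)·(-165) = -34700.
∂d/∂x = [(-3.2)·(-170) − (-2.6)·(-165)] / -34700 = -0.003314
∂d/∂y = [175·(-2.6) − (-30)·(-3.2)] / -34700 = +0.01588
Steepest decrease is along −∇f = (+0.003314 E, -0.01588 N) → south.

S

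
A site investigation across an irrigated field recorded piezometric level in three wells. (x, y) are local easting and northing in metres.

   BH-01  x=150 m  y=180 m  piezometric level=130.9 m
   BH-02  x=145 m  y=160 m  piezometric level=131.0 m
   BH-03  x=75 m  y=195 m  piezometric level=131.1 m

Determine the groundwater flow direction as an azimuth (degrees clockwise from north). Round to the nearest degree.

Differences from BH-01: to BH-02 (Δx, Δy, Δh) = (-5, -20, +0.1); to BH-03 = (-75, 15, +0.2).
Determinant of the coordinate differences = (-5)·15 − (-75)·(-20) = -1575.
∂h/∂x = [(+0.1)·15 − (+0.2)·(-20)] / -1575 = -0.003492
∂h/∂y = [(-5)·(+0.2) − (-75)·(+0.1)] / -1575 = -0.004127
Flow direction (−∇h) has components (+0.003492 E, +0.004127 N).
Azimuth = atan2(E, N) = atan2(+0.003492, +0.004127) = 40.2° ≈ 040°.

040°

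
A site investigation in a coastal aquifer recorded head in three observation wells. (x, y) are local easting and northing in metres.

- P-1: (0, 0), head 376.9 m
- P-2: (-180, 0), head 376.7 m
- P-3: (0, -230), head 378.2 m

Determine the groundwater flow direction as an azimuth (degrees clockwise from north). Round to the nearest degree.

349°

∂h/∂x = (376.7 − 376.9) / (-180 − 0) = +0.001111
∂h/∂y = (378.2 − 376.9) / (-230 − 0) = -0.005652
Flow direction (−∇h) has components (-0.001111 E, +0.005652 N).
Azimuth = atan2(E, N) = atan2(-0.001111, +0.005652) = 348.9° ≈ 349°.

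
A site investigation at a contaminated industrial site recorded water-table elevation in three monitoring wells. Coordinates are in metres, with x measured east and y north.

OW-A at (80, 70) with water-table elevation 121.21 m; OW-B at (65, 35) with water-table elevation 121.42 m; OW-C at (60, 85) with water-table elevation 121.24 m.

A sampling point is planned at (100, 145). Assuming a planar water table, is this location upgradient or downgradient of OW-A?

Differences from OW-A: to OW-B (Δx, Δy, Δh) = (-15, -35, +0.21); to OW-C = (-20, 15, +0.03).
Determinant of the coordinate differences = (-15)·15 − (-20)·(-35) = -925.
∂h/∂x = [(+0.21)·15 − (+0.03)·(-35)] / -925 = -0.004541
∂h/∂y = [(-15)·(+0.03) − (-20)·(+0.21)] / -925 = -0.004054
Head at (100, 145) = 121.21 + (-0.004541)·(20) + (-0.004054)·(75) = 120.82 m.
That is lower than the 121.21 m at OW-A, so the point is downgradient.

downgradient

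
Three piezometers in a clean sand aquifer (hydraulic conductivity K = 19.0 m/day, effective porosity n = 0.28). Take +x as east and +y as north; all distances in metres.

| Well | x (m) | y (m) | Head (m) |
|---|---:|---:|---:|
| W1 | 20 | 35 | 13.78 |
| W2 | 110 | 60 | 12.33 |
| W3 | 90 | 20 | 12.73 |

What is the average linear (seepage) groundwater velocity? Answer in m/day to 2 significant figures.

1.1 m/day

Three-point gradient (reference W1): Δ to W2 = (90, 25, -1.45), Δ to W3 = (70, -15, -1.05).
∂h/∂x = -0.01548, ∂h/∂y = -0.002258 (det = -3100).
|∇h| = √(-0.01548² + -0.002258²) = 0.01564
Seepage velocity v = K·i/n = 19.0 × 0.01564 / 0.28 = 1.061 m/day.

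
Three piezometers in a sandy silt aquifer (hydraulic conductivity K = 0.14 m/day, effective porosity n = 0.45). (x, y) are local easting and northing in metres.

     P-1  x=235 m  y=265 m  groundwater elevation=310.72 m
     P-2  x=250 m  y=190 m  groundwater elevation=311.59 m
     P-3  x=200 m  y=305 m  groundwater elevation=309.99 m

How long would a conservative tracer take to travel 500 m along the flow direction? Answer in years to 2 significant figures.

With h = a·x + b·y + c and P-1 as origin, the differences give:
  15·a + (-75)·b = +0.87
  (-35)·a + 40·b = -0.73
Eliminate b (×40 and ×(-75), subtract): -2025·a = -19.950 → a = ∂h/∂x = +0.009852
Back-substitute: b = ∂h/∂y = -0.009630.
|∇h| = √(0.009852² + -0.009630²) = 0.01378
Seepage velocity v = K·i/n = 0.14 × 0.01378 / 0.45 = 0.004287 m/day.
t = 500 / 0.004287 = 1.166e+05 days = 319 years.

320 years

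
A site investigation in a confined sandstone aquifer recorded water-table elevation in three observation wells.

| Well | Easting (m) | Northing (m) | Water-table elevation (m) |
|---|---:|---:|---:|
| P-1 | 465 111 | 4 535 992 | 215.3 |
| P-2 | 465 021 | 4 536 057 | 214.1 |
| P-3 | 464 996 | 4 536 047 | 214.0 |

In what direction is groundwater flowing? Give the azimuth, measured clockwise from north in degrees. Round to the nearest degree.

319°

With h = a·x + b·y + c and P-1 as origin, the differences give:
  (-90)·a + 65·b = -1.2
  (-115)·a + 55·b = -1.3
Eliminate b (×55 and ×65, subtract): 2525·a = 18.50 → a = ∂h/∂x = +0.007327
Back-substitute: b = ∂h/∂y = -0.008317.
Flow direction (−∇h) has components (-0.007327 E, +0.008317 N).
Azimuth = atan2(E, N) = atan2(-0.007327, +0.008317) = 318.6° ≈ 319°.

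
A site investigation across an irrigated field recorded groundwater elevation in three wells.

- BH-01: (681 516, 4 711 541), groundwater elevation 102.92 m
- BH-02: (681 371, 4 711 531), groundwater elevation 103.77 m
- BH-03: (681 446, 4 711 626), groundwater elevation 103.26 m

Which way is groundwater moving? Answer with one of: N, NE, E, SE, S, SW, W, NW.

E

Differences from BH-01: to BH-02 (Δx, Δy, Δh) = (-145, -10, +0.85); to BH-03 = (-70, 85, +0.34).
Solve a·Δx + b·Δy = Δh: det = (-145)·85 − (-70)·(-10) = -13025.
∂h/∂x = [(+0.85)·85 − (+0.34)·(-10)] / -13025 = -0.005808
∂h/∂y = [(-145)·(+0.34) − (-70)·(+0.85)] / -13025 = -0.0007831
Flow = −∇h = (+0.005808 east, +0.0007831 north), which points east.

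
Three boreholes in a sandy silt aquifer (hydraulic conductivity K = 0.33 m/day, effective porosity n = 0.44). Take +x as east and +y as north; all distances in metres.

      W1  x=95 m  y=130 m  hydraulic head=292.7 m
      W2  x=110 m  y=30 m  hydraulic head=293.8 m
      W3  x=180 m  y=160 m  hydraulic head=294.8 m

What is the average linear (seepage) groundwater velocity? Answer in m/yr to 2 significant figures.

Three-point gradient (reference W1): Δ to W2 = (15, -100, +1.1), Δ to W3 = (85, 30, +2.1).
∂h/∂x = +0.02715, ∂h/∂y = -0.006927 (det = 8950).
|∇h| = √(0.02715² + -0.006927²) = 0.02802
Seepage velocity v = K·i/n = 0.33 × 0.02802 / 0.44 = 0.02102 m/day = 7.678 m/yr.

7.7 m/yr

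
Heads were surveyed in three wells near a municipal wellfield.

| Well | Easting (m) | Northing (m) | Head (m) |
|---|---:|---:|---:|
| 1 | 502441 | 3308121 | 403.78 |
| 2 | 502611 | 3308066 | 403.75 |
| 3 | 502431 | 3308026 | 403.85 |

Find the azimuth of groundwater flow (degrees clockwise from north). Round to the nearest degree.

030°

Taking 1 as reference: 2−1 = (170, -55, -0.03); 3−1 = (-10, -95, +0.07).
Solve a·Δx + b·Δy = Δh: det = 170·(-95) − (-10)·(-55) = -16700.
∂h/∂x = [(-0.03)·(-95) − (+0.07)·(-55)] / -16700 = -0.0004012
∂h/∂y = [170·(+0.07) − (-10)·(-0.03)] / -16700 = -0.0006946
Flow direction (−∇h) has components (+0.0004012 E, +0.0006946 N).
Azimuth = atan2(E, N) = atan2(+0.0004012, +0.0006946) = 30.0° ≈ 030°.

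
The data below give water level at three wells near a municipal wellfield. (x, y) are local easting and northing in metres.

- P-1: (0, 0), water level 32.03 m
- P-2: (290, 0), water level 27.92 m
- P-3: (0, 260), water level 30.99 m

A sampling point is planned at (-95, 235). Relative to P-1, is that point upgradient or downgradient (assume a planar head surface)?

upgradient

∂h/∂x = (27.92 − 32.03) / (290 − 0) = -0.01417
∂h/∂y = (30.99 − 32.03) / (260 − 0) = -0.004000
Head at (-95, 235) = 32.03 + (-0.01417)·(-95) + (-0.004000)·(235) = 32.44 m.
That is higher than the 32.03 m at P-1, so the point is upgradient.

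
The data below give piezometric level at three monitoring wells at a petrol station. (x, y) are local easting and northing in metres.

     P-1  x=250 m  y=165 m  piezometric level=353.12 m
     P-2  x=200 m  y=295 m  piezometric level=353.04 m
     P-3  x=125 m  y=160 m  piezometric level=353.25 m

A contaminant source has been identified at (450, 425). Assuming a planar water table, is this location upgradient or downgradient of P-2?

Three-point gradient (reference P-1): Δ to P-2 = (-50, 130, -0.08), Δ to P-3 = (-125, -5, +0.13).
∂h/∂x = -0.0010000, ∂h/∂y = -0.0010000 (det = 16500).
Head at (450, 425) = 353.12 + (-0.0010000)·(200) + (-0.0010000)·(260) = 352.66 m.
That is lower than the 353.04 m at P-2, so the point is downgradient.

downgradient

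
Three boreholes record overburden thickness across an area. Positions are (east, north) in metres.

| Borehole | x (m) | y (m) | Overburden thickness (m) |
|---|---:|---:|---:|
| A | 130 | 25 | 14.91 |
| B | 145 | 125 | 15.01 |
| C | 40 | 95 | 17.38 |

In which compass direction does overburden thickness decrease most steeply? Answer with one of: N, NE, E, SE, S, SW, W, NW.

E

With d = a·x + b·y + c and A as origin, the differences give:
  15·a + 100·b = +0.10
  (-90)·a + 70·b = +2.47
Eliminate b (×70 and ×100, subtract): 10050·a = -240.000 → a = ∂d/∂x = -0.02388
Back-substitute: b = ∂d/∂y = +0.004582.
Steepest decrease is along −∇f = (+0.02388 E, -0.004582 N) → east.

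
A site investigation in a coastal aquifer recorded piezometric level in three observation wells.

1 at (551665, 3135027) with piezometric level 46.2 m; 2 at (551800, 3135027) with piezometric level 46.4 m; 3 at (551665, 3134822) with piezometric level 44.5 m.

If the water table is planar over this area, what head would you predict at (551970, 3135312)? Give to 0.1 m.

49.0 m

∂h/∂x = (46.4 − 46.2) / (551800 − 551665) = +0.001481
∂h/∂y = (44.5 − 46.2) / (3134822 − 3135027) = +0.008293
h(551970, 3135312) = 46.2 + (+0.001481)·(305) + (+0.008293)·(285) = 46.2 +0.452 +2.363 = 49.015 m.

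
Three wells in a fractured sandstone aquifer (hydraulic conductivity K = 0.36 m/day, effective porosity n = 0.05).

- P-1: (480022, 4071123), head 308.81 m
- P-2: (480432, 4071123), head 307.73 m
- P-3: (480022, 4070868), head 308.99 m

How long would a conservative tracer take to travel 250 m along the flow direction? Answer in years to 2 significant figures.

∂h/∂x = (307.73 − 308.81) / (480432 − 480022) = -0.002634
∂h/∂y = (308.99 − 308.81) / (4070868 − 4071123) = -0.0007059
|∇h| = √(-0.002634² + -0.0007059²) = 0.002727
Seepage velocity v = K·i/n = 0.36 × 0.002727 / 0.05 = 0.01963 m/day.
t = 250 / 0.01963 = 1.274e+04 days = 34.9 years.

35 years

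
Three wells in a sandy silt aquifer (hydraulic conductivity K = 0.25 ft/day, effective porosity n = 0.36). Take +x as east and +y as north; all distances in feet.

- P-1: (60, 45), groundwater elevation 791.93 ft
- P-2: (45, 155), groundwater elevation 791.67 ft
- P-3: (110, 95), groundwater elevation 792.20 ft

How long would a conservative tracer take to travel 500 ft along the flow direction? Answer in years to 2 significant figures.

280 years

Differences from P-1: to P-2 (Δx, Δy, Δh) = (-15, 110, -0.26); to P-3 = (50, 50, +0.27).
Solve a·Δx + b·Δy = Δh: det = (-15)·50 − 50·110 = -6250.
∂h/∂x = [(-0.26)·50 − (+0.27)·110] / -6250 = +0.006832
∂h/∂y = [(-15)·(+0.27) − 50·(-0.26)] / -6250 = -0.001432
|∇h| = √(0.006832² + -0.001432²) = 0.00698
Seepage velocity v = K·i/n = 0.25 × 0.00698 / 0.36 = 0.004847 ft/day.
t = 500 / 0.004847 = 1.032e+05 days = 283 years.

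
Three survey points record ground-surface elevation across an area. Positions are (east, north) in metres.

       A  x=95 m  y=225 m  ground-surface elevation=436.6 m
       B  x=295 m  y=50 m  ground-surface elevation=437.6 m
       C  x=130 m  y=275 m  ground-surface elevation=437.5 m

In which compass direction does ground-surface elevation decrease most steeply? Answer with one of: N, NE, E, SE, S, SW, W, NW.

Differences from A: to B (Δx, Δy, Δh) = (200, -175, +1.0); to C = (35, 50, +0.9).
Determinant of the coordinate differences = 200·50 − 35·(-175) = 16125.
∂z/∂x = [(+1.0)·50 − (+0.9)·(-175)] / 16125 = +0.01287
∂z/∂y = [200·(+0.9) − 35·(+1.0)] / 16125 = +0.008992
Steepest decrease is along −∇f = (-0.01287 E, -0.008992 N) → southwest.

SW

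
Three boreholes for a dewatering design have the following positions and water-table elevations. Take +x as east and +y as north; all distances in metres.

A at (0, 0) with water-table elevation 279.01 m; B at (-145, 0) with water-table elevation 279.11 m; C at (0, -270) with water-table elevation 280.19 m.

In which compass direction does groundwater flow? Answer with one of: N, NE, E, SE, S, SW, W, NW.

N

∂h/∂x = (279.11 − 279.01) / (-145 − 0) = -0.0006897
∂h/∂y = (280.19 − 279.01) / (-270 − 0) = -0.004370
Flow = −∇h = (+0.0006897 east, +0.004370 north), which points north.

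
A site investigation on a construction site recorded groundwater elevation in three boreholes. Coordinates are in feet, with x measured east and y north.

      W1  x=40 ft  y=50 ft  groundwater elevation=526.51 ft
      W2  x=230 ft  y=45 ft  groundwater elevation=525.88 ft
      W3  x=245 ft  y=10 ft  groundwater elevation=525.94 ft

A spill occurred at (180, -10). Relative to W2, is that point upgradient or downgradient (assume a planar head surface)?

upgradient

Differences from W1: to W2 (Δx, Δy, Δh) = (190, -5, -0.63); to W3 = (205, -40, -0.57).
Determinant of the coordinate differences = 190·(-40) − 205·(-5) = -6575.
∂h/∂x = [(-0.63)·(-40) − (-0.57)·(-5)] / -6575 = -0.003399
∂h/∂y = [190·(-0.57) − 205·(-0.63)] / -6575 = -0.003171
Head at (180, -10) = 526.51 + (-0.003399)·(140) + (-0.003171)·(-60) = 526.22 ft.
That is higher than the 525.88 ft at W2, so the point is upgradient.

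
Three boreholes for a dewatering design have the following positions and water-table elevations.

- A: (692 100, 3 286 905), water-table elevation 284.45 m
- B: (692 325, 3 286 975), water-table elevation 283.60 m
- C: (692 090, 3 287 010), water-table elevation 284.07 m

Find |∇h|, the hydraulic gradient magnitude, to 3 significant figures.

Differences from A: to B (Δx, Δy, Δh) = (225, 70, -0.85); to C = (-10, 105, -0.38).
Determinant of the coordinate differences = 225·105 − (-10)·70 = 24325.
∂h/∂x = [(-0.85)·105 − (-0.38)·70] / 24325 = -0.002576
∂h/∂y = [225·(-0.38) − (-10)·(-0.85)] / 24325 = -0.003864
|∇h| = √(-0.002576² + -0.003864²) = 0.004644

0.00464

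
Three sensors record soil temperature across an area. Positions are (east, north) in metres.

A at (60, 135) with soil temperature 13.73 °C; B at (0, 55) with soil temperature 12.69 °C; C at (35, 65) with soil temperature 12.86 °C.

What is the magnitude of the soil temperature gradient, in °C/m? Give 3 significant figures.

With T = a·x + b·y + c and A as origin, the differences give:
  (-60)·a + (-80)·b = -1.04
  (-25)·a + (-70)·b = -0.87
Eliminate b (×(-70) and ×(-80), subtract): 2200·a = 3.200 → a = ∂T/∂x = +0.001455
Back-substitute: b = ∂T/∂y = +0.01191.
|∇f| = √(0.001455² + 0.01191²) = 0.012 °C/m

0.0120 °C/m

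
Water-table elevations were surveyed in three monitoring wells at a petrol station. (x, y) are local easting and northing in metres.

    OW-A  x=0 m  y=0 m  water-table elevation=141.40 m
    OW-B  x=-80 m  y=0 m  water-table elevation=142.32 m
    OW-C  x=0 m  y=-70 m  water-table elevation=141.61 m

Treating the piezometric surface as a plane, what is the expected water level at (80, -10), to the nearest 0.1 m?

∂h/∂x = (142.32 − 141.40) / (-80 − 0) = -0.01150
∂h/∂y = (141.61 − 141.40) / (-70 − 0) = -0.003000
h(80, -10) = 141.40 + (-0.01150)·(80) + (-0.003000)·(-10) = 141.40 -0.920 +0.030 = 140.510 m.

140.5 m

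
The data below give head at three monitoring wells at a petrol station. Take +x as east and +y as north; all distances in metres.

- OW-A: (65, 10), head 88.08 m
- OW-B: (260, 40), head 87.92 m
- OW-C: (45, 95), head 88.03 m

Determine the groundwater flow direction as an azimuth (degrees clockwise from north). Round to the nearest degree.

043°

Differences from OW-A: to OW-B (Δx, Δy, Δh) = (195, 30, -0.16); to OW-C = (-20, 85, -0.05).
Solve a·Δx + b·Δy = Δh: det = 195·85 − (-20)·30 = 17175.
∂h/∂x = [(-0.16)·85 − (-0.05)·30] / 17175 = -0.0007045
∂h/∂y = [195·(-0.05) − (-20)·(-0.16)] / 17175 = -0.0007540
Flow direction (−∇h) has components (+0.0007045 E, +0.0007540 N).
Azimuth = atan2(E, N) = atan2(+0.0007045, +0.0007540) = 43.1° ≈ 043°.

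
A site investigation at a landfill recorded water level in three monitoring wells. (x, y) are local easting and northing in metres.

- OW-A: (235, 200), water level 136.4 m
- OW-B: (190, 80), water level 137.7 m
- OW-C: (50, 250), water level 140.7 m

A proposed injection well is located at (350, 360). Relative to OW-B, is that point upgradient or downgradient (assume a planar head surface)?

downgradient

With h = a·x + b·y + c and OW-A as origin, the differences give:
  (-45)·a + (-120)·b = +1.3
  (-185)·a + 50·b = +4.3
Eliminate b (×50 and ×(-120), subtract): -24450·a = 581.00 → a = ∂h/∂x = -0.02376
Back-substitute: b = ∂h/∂y = -0.001922.
Head at (350, 360) = 136.4 + (-0.02376)·(115) + (-0.001922)·(160) = 133.36 m.
That is lower than the 137.7 m at OW-B, so the point is downgradient.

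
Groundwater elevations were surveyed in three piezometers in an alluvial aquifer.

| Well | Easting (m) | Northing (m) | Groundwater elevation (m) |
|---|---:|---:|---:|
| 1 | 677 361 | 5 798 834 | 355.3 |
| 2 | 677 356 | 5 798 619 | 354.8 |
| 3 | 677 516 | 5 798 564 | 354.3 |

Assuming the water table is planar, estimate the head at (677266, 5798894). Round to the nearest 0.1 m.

Differences from 1: to 2 (Δx, Δy, Δh) = (-5, -215, -0.5); to 3 = (155, -270, -1.0).
Solve a·Δx + b·Δy = Δh: det = (-5)·(-270) − 155·(-215) = 34675.
∂h/∂x = [(-0.5)·(-270) − (-1.0)·(-215)] / 34675 = -0.002307
∂h/∂y = [(-5)·(-1.0) − 155·(-0.5)] / 34675 = +0.002379
h(677266, 5798894) = 355.3 + (-0.002307)·(-95) + (+0.002379)·(60) = 355.3 +0.219 +0.143 = 355.662 m.

355.7 m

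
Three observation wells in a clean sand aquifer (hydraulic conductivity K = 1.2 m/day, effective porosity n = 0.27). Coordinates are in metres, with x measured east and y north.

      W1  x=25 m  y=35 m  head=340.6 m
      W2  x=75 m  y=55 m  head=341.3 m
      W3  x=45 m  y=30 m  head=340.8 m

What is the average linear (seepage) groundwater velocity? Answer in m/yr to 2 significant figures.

21 m/yr

Taking W1 as reference: W2−W1 = (50, 20, +0.7); W3−W1 = (20, -5, +0.2).
Solve a·Δx + b·Δy = Δh: det = 50·(-5) − 20·20 = -650.
∂h/∂x = [(+0.7)·(-5) − (+0.2)·20] / -650 = +0.01154
∂h/∂y = [50·(+0.2) − 20·(+0.7)] / -650 = +0.006154
|∇h| = √(0.01154² + 0.006154²) = 0.01308
Seepage velocity v = K·i/n = 1.2 × 0.01308 / 0.27 = 0.05813 m/day = 21.23 m/yr.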